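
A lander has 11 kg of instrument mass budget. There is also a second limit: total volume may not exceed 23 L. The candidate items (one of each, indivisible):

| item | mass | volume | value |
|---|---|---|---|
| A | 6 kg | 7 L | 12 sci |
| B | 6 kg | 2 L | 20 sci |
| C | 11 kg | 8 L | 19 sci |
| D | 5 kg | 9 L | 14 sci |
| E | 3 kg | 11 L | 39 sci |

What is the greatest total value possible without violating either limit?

59 sci

Feasible sets respecting both limits:
- B+E: mass 9, volume 13, value 59
- D+E: mass 8, volume 20, value 53
- A+E: mass 9, volume 18, value 51
- E: mass 3, volume 11, value 39
Best: 59 sci.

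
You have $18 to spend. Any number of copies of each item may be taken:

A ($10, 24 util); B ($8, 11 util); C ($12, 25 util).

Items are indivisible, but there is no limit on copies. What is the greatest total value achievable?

Best value-per-unit is A at 24/10; filling with it alone gives 1×24 = 24.
Optimal mix: 1×A + 1×B → cost 18, value 35.

35 util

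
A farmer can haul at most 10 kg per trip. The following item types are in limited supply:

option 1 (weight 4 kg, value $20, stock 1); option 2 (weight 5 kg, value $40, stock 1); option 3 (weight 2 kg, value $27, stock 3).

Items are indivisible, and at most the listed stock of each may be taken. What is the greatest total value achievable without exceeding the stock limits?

$101

Best selections within weight 10 and stock limits:
- 1×option 1 + 3×option 3: weight 10, value 101
- 1×option 2 + 2×option 3: weight 9, value 94
- 3×option 3: weight 6, value 81
Best: $101.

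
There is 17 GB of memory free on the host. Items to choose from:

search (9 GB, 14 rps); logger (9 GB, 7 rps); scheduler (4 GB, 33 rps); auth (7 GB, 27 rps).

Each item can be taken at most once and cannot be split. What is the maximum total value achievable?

60 rps

Check high-value combinations within 17 GB:
- scheduler+auth: memory 4+7=11, value 33+27=60
- search+scheduler: memory 9+4=13, value 14+33=47
- search+auth: memory 9+7=16, value 14+27=41
- logger+scheduler: memory 9+4=13, value 7+33=40
Best: 60 rps.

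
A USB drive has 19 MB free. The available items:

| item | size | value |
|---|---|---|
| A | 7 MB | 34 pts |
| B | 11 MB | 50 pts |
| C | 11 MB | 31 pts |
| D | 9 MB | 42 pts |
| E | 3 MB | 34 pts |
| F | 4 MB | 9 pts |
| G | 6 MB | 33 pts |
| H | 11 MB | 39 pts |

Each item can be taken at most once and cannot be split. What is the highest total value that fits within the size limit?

Check high-value combinations within 19 MB:
- A+D+E: size 7+9+3=19, value 34+42+34=110
- D+E+G: size 9+3+6=18, value 42+34+33=109
- A+E+G: size 7+3+6=16, value 34+34+33=101
Best: 110 pts.

110 pts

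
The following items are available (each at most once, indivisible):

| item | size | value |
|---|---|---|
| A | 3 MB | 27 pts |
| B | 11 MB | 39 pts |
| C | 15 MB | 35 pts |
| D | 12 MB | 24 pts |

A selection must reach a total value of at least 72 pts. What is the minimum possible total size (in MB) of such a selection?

Subsets with value ≥ 72, sorted by total size:
- A+B+D: size 26, value 90
- B+C: size 26, value 74
- A+B+C: size 29, value 101
Minimum size: 26 MB.

26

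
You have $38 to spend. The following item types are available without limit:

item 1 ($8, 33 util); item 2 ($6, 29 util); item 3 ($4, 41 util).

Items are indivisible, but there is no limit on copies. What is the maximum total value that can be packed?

Best value-per-unit is item 3 at 41/4, and filling with it alone uses cost 9×4=36. No mix of the others beats 9×41 = 369.

369 util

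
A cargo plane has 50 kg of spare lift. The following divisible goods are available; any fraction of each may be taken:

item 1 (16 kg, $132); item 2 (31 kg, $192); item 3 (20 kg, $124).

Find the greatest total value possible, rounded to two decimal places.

342.71

Take in order of value per unit:
- item 1 (132/16 per unit): all 16 → value 132, running total 132.00
- item 3 (124/20 per unit): all 20 → value 124, running total 256.00
- item 2 (192/31 per unit): 14 of 31 → value 14×192/31 = 86.7097, running total 342.71
Total 342.71.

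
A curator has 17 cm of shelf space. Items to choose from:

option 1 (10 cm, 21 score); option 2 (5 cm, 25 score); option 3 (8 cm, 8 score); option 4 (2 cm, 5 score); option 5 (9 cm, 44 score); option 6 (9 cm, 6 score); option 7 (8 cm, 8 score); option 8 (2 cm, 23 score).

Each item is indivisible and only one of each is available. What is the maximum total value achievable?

Check high-value combinations within 17 cm:
- option 2+option 5+option 8: length 5+9+2=16, value 25+44+23=92
- option 2+option 4+option 5: length 5+2+9=16, value 25+5+44=74
- option 4+option 5+option 8: length 2+9+2=13, value 5+44+23=72
- option 2+option 5: length 5+9=14, value 25+44=69
- option 1+option 2+option 8: length 10+5+2=17, value 21+25+23=69
Best: 92 score.

92 score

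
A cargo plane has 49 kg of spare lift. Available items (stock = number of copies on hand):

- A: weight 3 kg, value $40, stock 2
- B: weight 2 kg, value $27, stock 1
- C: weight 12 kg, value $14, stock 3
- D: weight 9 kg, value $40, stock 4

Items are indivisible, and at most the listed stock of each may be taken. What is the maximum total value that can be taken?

Best selections within weight 49 and stock limits:
- 2×A + 1×B + 4×D: weight 44, value 267
- 2×A + 1×B + 1×C + 3×D: weight 47, value 241
Best: $267.

$267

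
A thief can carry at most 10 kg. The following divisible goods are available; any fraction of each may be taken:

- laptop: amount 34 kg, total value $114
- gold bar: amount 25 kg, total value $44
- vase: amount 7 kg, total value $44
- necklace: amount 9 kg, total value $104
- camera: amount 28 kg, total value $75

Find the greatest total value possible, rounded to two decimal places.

110.29

Take in order of value per unit:
- necklace (104/9 per unit): all 9 → value 104, running total 104.00
- vase (44/7 per unit): 1 of 7 → value 1×44/7 = 6.2857, running total 110.29
Total 110.29.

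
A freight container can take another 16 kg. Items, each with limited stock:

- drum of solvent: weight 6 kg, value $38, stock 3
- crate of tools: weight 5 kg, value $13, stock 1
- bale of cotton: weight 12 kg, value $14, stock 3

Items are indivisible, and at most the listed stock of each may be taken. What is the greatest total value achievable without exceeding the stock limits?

$76

Best selections within weight 16 and stock limits:
- 2×drum of solvent: weight 12, value 76
- 1×drum of solvent + 1×crate of tools: weight 11, value 51
- 1×drum of solvent: weight 6, value 38
- 1×bale of cotton: weight 12, value 14
Best: $76.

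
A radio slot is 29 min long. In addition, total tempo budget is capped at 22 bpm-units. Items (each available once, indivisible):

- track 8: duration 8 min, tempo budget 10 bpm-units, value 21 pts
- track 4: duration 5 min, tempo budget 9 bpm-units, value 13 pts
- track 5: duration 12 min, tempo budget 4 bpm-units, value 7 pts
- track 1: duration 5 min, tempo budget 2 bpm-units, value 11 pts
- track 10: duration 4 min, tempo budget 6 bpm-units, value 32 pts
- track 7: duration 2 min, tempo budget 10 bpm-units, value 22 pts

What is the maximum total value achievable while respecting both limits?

72 pts

Feasible sets respecting both limits:
- track 5+track 1+track 10+track 7: duration 23, tempo budget 22, value 72
- track 8+track 5+track 1+track 10: duration 29, tempo budget 22, value 71
- track 1+track 10+track 7: duration 11, tempo budget 18, value 65
Best: 72 pts.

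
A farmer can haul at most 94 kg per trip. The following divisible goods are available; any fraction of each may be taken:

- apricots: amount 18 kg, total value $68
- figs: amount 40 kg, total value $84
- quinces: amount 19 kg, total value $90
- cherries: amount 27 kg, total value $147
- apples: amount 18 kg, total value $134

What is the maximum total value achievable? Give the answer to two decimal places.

Take in order of value per unit:
- apples (134/18 per unit): all 18 → value 134, running total 134.00
- cherries (147/27 per unit): all 27 → value 147, running total 281.00
- quinces (90/19 per unit): all 19 → value 90, running total 371.00
- apricots (68/18 per unit): all 18 → value 68, running total 439.00
- figs (84/40 per unit): 12 of 40 → value 12×84/40 = 25.2000, running total 464.20
Total 464.20.

464.20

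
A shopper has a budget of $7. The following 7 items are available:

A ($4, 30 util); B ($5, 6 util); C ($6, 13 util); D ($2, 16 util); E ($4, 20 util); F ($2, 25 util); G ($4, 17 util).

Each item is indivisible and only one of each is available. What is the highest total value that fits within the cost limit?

Check high-value combinations within $7:
- A+F: cost 4+2=6, value 30+25=55
- A+D: cost 4+2=6, value 30+16=46
- E+F: cost 4+2=6, value 20+25=45
- F+G: cost 2+4=6, value 25+17=42
Best: 55 util.

55 util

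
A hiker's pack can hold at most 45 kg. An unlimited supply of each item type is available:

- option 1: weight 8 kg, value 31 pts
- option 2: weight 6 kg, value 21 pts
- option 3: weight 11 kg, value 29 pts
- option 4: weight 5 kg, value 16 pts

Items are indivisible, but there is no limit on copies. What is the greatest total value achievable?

171 pts

Best value-per-unit is option 1 at 31/8; filling with it alone gives 5×31 = 155.
Optimal mix: 5×option 1 + 1×option 4 → weight 45, value 171.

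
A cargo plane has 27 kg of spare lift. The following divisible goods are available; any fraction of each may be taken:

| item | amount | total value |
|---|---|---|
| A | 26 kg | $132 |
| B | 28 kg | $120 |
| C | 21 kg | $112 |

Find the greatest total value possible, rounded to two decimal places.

142.46

Take in order of value per unit:
- C (112/21 per unit): all 21 → value 112, running total 112.00
- A (132/26 per unit): 6 of 26 → value 6×132/26 = 30.4615, running total 142.46
Total 142.46.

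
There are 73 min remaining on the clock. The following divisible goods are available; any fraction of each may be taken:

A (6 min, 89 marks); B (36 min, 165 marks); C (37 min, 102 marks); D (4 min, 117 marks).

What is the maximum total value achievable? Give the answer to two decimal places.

Take in order of value per unit:
- D (117/4 per unit): all 4 → value 117, running total 117.00
- A (89/6 per unit): all 6 → value 89, running total 206.00
- B (165/36 per unit): all 36 → value 165, running total 371.00
- C (102/37 per unit): 27 of 37 → value 27×102/37 = 74.4324, running total 445.43
Total 445.43.

445.43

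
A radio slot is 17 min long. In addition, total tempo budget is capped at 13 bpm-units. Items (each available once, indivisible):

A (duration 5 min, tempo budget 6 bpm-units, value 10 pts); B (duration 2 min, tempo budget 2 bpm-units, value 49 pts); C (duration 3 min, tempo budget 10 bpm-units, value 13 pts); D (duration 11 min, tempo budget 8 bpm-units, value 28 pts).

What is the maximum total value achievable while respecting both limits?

Feasible sets respecting both limits:
- B+D: duration 13, tempo budget 10, value 77
- B+C: duration 5, tempo budget 12, value 62
- A+B: duration 7, tempo budget 8, value 59
Best: 77 pts.

77 pts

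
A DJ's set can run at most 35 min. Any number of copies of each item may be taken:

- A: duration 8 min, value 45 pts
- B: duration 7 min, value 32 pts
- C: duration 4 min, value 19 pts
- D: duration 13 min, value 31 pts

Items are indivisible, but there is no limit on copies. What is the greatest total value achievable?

186 pts

Best value-per-unit is A at 45/8; filling with it alone gives 4×45 = 180.
Optimal mix: 3×A + 1×B + 1×C → duration 35, value 186.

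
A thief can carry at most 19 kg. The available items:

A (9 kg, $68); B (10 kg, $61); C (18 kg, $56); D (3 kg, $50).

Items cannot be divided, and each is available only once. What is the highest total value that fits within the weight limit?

$129

Check high-value combinations within 19 kg:
- A+B: weight 9+10=19, value 68+61=129
- A+D: weight 9+3=12, value 68+50=118
- B+D: weight 10+3=13, value 61+50=111
- A: weight 9, value 68
Best: $129.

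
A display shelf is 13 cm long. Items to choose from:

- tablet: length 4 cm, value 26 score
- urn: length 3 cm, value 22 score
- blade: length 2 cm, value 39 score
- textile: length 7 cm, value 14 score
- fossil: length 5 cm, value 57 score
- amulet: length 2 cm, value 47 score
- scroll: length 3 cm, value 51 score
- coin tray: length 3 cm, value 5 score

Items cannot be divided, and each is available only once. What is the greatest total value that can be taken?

Check high-value combinations within 13 cm:
- blade+fossil+amulet+scroll: length 2+5+2+3=12, value 39+57+47+51=194
- urn+fossil+amulet+scroll: length 3+5+2+3=13, value 22+57+47+51=177
- tablet+blade+fossil+amulet: length 4+2+5+2=13, value 26+39+57+47=169
Best: 194 score.

194 score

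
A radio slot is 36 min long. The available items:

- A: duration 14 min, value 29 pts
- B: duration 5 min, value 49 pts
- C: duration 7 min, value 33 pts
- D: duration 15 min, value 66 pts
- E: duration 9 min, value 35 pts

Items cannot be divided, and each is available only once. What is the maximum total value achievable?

Check high-value combinations within 36 min:
- B+C+D+E: duration 5+7+15+9=36, value 49+33+66+35=183
- B+D+E: duration 5+15+9=29, value 49+66+35=150
- B+C+D: duration 5+7+15=27, value 49+33+66=148
Best: 183 pts.

183 pts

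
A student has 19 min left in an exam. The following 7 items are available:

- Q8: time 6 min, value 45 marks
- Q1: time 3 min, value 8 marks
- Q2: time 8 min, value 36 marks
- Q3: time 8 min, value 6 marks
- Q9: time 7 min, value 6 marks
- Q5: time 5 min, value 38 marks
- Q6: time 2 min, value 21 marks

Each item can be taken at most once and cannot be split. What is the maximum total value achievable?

Check high-value combinations within 19 min:
- Q8+Q2+Q5: time 6+8+5=19, value 45+36+38=119
- Q8+Q1+Q5+Q6: time 6+3+5+2=16, value 45+8+38+21=112
- Q8+Q1+Q2+Q6: time 6+3+8+2=19, value 45+8+36+21=110
- Q8+Q5+Q6: time 6+5+2=13, value 45+38+21=104
Best: 119 marks.

119 marks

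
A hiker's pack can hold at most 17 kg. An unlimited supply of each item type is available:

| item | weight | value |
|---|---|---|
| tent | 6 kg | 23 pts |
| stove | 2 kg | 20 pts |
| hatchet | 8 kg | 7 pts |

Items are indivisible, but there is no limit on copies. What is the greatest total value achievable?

Best value-per-unit is stove at 20/2, and filling with it alone uses weight 8×2=16. No mix of the others beats 8×20 = 160.

160 pts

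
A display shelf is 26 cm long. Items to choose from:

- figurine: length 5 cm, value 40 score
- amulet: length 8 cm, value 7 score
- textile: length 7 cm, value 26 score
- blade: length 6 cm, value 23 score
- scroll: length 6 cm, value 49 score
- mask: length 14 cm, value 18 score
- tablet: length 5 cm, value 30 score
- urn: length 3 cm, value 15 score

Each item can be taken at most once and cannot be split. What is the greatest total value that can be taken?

This is a 0/1 knapsack; check combinations near the capacity.
- figurine+textile+scroll+tablet+urn: length 5+7+6+5+3=26, value 40+26+49+30+15=160
- figurine+blade+scroll+tablet+urn: length 5+6+6+5+3=25, value 40+23+49+30+15=157
- figurine+textile+scroll+tablet: length 5+7+6+5=23, value 40+26+49+30=145
- figurine+blade+scroll+tablet: length 5+6+6+5=22, value 40+23+49+30=142
- figurine+textile+blade+scroll: length 5+7+6+6=24, value 40+26+23+49=138
Best: 160 score.

160 score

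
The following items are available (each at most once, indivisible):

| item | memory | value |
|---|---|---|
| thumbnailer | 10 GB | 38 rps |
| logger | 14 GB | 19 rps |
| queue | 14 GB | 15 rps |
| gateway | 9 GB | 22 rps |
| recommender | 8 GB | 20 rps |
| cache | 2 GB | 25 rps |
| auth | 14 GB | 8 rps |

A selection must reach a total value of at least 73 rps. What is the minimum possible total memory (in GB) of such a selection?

20

Subsets with value ≥ 73, sorted by total memory:
- thumbnailer+recommender+cache: memory 20, value 83
- thumbnailer+gateway+cache: memory 21, value 85
Minimum memory: 20 GB.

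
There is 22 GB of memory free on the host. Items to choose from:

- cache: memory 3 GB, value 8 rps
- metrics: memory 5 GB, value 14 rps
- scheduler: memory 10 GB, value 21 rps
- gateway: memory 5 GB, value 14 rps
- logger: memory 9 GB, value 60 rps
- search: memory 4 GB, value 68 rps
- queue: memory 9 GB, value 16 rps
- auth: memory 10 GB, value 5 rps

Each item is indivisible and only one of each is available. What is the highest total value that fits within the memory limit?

150 rps

Check high-value combinations within 22 GB:
- cache+metrics+logger+search: memory 3+5+9+4=21, value 8+14+60+68=150
- cache+gateway+logger+search: memory 3+5+9+4=21, value 8+14+60+68=150
- logger+search+queue: memory 9+4+9=22, value 60+68+16=144
- metrics+logger+search: memory 5+9+4=18, value 14+60+68=142
Best: 150 rps.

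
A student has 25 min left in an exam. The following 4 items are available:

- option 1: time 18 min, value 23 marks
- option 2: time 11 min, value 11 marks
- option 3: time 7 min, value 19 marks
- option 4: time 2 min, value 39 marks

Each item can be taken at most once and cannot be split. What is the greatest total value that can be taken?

69 marks

Check high-value combinations within 25 min:
- option 2+option 3+option 4: time 11+7+2=20, value 11+19+39=69
- option 1+option 4: time 18+2=20, value 23+39=62
- option 3+option 4: time 7+2=9, value 19+39=58
- option 2+option 4: time 11+2=13, value 11+39=50
Best: 69 marks.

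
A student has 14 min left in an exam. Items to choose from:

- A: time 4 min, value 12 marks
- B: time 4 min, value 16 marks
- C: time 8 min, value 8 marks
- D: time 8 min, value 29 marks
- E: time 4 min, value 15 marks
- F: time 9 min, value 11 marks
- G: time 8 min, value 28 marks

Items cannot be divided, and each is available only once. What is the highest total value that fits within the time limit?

45 marks

This is a 0/1 knapsack; check combinations near the capacity.
- B+D: time 4+8=12, value 16+29=45
- D+E: time 8+4=12, value 29+15=44
- B+G: time 4+8=12, value 16+28=44
- A+B+E: time 4+4+4=12, value 12+16+15=43
- E+G: time 4+8=12, value 15+28=43
Best: 45 marks.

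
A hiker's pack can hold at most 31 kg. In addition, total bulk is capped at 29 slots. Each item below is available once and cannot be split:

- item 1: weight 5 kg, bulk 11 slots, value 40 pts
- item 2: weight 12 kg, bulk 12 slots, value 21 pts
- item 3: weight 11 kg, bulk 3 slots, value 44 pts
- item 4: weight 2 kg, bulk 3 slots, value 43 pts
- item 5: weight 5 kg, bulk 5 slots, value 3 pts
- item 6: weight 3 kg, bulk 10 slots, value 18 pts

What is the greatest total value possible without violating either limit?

Feasible sets respecting both limits:
- item 1+item 2+item 3+item 4: weight 30, bulk 29, value 148
- item 1+item 3+item 4+item 6: weight 21, bulk 27, value 145
- item 1+item 3+item 4+item 5: weight 23, bulk 22, value 130
- item 1+item 3+item 4: weight 18, bulk 17, value 127
Best: 148 pts.

148 pts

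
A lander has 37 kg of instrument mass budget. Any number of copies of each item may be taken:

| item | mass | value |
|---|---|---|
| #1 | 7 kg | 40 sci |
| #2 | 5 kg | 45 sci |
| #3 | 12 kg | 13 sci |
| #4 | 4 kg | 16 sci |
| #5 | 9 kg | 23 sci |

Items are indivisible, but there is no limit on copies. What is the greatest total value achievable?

315 sci

Best value-per-unit is #2 at 45/5, and filling with it alone uses mass 7×5=35. No mix of the others beats 7×45 = 315.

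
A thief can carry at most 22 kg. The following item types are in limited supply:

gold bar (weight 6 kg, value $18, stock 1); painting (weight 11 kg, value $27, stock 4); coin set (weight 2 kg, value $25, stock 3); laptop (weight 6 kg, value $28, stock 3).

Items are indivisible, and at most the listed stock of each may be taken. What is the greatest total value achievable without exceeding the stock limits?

$134

Top feasible selections:
- 2×coin set + 3×laptop: weight 22, value 134
- 3×coin set + 2×laptop: weight 18, value 131
Best: $134.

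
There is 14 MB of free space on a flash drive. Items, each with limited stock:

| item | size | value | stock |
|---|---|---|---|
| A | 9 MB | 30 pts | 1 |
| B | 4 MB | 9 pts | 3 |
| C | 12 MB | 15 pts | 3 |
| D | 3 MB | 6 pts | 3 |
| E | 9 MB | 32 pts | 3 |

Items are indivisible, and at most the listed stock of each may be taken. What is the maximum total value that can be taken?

41 pts

Top feasible selections:
- 1×B + 1×E: size 13, value 41
- 1×A + 1×B: size 13, value 39
Best: 41 pts.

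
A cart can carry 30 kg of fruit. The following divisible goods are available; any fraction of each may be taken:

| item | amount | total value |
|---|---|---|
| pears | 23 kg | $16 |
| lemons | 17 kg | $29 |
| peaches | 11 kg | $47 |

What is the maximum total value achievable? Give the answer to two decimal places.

Take in order of value per unit:
- peaches (47/11 per unit): all 11 → value 47, running total 47.00
- lemons (29/17 per unit): all 17 → value 29, running total 76.00
- pears (16/23 per unit): 2 of 23 → value 2×16/23 = 1.3913, running total 77.39
Total 77.39.

77.39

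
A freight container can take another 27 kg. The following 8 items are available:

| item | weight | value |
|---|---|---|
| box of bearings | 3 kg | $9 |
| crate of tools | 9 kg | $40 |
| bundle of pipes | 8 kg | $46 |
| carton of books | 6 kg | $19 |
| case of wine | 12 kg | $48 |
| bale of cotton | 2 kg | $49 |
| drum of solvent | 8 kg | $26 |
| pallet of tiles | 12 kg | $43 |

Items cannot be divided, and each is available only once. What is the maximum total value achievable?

This is a 0/1 knapsack; check combinations near the capacity.
- crate of tools+bundle of pipes+bale of cotton+drum of solvent: weight 9+8+2+8=27, value 40+46+49+26=161
- crate of tools+bundle of pipes+carton of books+bale of cotton: weight 9+8+6+2=25, value 40+46+19+49=154
- box of bearings+bundle of pipes+case of wine+bale of cotton: weight 3+8+12+2=25, value 9+46+48+49=152
- box of bearings+bundle of pipes+carton of books+bale of cotton+drum of solvent: weight 3+8+6+2+8=27, value 9+46+19+49+26=149
- box of bearings+bundle of pipes+bale of cotton+pallet of tiles: weight 3+8+2+12=25, value 9+46+49+43=147
Best: $161.

$161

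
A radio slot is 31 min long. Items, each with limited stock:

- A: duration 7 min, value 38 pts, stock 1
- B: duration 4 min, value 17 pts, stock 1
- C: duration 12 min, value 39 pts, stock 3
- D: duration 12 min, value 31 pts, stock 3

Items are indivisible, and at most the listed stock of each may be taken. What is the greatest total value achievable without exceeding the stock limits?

Best selections within duration 31 and stock limits:
- 1×A + 2×C: duration 31, value 116
- 1×A + 1×C + 1×D: duration 31, value 108
- 1×A + 2×D: duration 31, value 100
Best: 116 pts.

116 pts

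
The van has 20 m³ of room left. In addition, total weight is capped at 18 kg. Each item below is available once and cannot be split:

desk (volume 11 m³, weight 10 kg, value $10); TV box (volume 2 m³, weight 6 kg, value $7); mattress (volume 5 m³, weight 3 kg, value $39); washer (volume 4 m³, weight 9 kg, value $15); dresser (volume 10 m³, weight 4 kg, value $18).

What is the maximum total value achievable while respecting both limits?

$72

Feasible sets respecting both limits:
- mattress+washer+dresser: volume 19, weight 16, value 72
- TV box+mattress+dresser: volume 17, weight 13, value 64
- TV box+mattress+washer: volume 11, weight 18, value 61
Best: $72.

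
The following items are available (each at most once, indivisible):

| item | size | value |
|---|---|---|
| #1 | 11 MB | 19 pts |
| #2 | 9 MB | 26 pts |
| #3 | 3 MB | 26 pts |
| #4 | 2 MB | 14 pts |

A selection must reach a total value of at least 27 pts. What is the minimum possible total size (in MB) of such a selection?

5

Subsets with value ≥ 27, sorted by total size:
- #3+#4: size 5, value 40
- #2+#4: size 11, value 40
- #2+#3: size 12, value 52
- #1+#4: size 13, value 33
Minimum size: 5 MB.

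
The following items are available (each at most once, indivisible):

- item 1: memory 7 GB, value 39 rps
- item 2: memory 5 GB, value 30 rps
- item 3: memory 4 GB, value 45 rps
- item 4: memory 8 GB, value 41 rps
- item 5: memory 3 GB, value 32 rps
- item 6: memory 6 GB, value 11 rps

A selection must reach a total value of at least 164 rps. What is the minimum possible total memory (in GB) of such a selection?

Subsets with value ≥ 164, sorted by total memory:
- item 1+item 2+item 3+item 4+item 5: memory 27, value 187
- item 1+item 3+item 4+item 5+item 6: memory 28, value 168
Minimum memory: 27 GB.

27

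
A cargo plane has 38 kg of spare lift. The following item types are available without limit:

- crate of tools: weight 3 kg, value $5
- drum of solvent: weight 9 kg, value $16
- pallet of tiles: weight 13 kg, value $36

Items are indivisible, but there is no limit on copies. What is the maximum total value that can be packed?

Best value-per-unit is pallet of tiles at 36/13; filling with it alone gives 2×36 = 72.
Optimal mix: 1×crate of tools + 1×drum of solvent + 2×pallet of tiles → weight 38, value 93.

$93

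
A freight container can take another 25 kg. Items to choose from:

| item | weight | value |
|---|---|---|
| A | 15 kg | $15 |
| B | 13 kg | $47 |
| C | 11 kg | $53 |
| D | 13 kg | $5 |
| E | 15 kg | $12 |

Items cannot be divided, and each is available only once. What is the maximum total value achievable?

Check high-value combinations within 25 kg:
- B+C: weight 13+11=24, value 47+53=100
- C+D: weight 11+13=24, value 53+5=58
- C: weight 11, value 53
Best: $100.

$100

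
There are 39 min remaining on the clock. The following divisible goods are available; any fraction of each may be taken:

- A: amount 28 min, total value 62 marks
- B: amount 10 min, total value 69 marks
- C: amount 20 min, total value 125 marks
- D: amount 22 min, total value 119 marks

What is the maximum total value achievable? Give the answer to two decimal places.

Take in order of value per unit:
- B (69/10 per unit): all 10 → value 69, running total 69.00
- C (125/20 per unit): all 20 → value 125, running total 194.00
- D (119/22 per unit): 9 of 22 → value 9×119/22 = 48.6818, running total 242.68
Total 242.68.

242.68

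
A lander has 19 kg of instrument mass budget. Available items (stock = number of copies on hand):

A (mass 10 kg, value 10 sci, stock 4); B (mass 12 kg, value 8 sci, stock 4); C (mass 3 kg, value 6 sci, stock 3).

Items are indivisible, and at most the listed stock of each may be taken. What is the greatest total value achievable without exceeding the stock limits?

28 sci

Best selections within mass 19 and stock limits:
- 1×A + 3×C: mass 19, value 28
- 1×A + 2×C: mass 16, value 22
- 1×B + 2×C: mass 18, value 20
- 3×C: mass 9, value 18
Best: 28 sci.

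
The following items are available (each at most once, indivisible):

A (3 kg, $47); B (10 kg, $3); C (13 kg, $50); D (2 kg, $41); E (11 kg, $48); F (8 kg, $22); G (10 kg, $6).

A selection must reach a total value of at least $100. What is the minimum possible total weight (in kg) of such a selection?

13

Subsets with value ≥ 100, sorted by total weight:
- A+D+F: weight 13, value 110
- A+D+E: weight 16, value 136
Minimum weight: 13 kg.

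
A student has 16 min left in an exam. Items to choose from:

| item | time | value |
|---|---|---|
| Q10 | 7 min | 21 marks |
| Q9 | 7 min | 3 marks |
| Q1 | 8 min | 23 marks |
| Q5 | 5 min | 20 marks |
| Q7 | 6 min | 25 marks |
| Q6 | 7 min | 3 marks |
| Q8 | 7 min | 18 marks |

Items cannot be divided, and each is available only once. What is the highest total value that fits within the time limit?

48 marks

This is a 0/1 knapsack; check combinations near the capacity.
- Q1+Q7: time 8+6=14, value 23+25=48
- Q10+Q7: time 7+6=13, value 21+25=46
- Q5+Q7: time 5+6=11, value 20+25=45
- Q10+Q1: time 7+8=15, value 21+23=44
- Q1+Q5: time 8+5=13, value 23+20=43
Best: 48 marks.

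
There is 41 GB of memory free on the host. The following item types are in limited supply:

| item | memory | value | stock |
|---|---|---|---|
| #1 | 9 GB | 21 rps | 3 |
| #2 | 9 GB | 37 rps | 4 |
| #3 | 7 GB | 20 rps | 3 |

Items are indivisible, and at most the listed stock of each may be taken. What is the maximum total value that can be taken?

Top feasible selections:
- 3×#2 + 2×#3: memory 41, value 151
- 4×#2: memory 36, value 148
- 1×#1 + 2×#2 + 2×#3: memory 41, value 135
- 2×#2 + 3×#3: memory 39, value 134
Best: 151 rps.

151 rps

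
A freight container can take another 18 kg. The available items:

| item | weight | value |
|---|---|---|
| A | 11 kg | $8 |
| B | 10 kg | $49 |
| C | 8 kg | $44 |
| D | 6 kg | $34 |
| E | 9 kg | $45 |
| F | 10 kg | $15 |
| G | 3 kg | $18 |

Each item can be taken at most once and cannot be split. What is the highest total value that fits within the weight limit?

This is a 0/1 knapsack; check combinations near the capacity.
- D+E+G: weight 6+9+3=18, value 34+45+18=97
- C+D+G: weight 8+6+3=17, value 44+34+18=96
- B+C: weight 10+8=18, value 49+44=93
- C+E: weight 8+9=17, value 44+45=89
- B+D: weight 10+6=16, value 49+34=83
Best: $97.

$97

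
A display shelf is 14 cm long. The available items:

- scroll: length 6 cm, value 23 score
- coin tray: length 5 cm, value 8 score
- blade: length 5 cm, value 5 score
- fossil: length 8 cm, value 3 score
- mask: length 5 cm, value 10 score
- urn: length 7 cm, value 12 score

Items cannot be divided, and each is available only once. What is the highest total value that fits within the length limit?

35 score

This is a 0/1 knapsack; check combinations near the capacity.
- scroll+urn: length 6+7=13, value 23+12=35
- scroll+mask: length 6+5=11, value 23+10=33
- scroll+coin tray: length 6+5=11, value 23+8=31
- scroll+blade: length 6+5=11, value 23+5=28
- scroll+fossil: length 6+8=14, value 23+3=26
Best: 35 score.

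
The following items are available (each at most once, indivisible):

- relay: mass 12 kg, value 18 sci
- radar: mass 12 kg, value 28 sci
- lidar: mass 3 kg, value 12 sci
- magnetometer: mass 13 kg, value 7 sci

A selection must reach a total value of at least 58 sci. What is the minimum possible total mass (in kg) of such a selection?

27

Subsets with value ≥ 58, sorted by total mass:
- relay+radar+lidar: mass 27, value 58
- relay+radar+lidar+magnetometer: mass 40, value 65
Minimum mass: 27 kg.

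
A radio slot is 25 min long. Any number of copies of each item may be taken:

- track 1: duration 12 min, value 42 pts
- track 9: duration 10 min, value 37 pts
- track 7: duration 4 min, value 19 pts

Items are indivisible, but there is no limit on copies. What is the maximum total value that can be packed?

Best value-per-unit is track 7 at 19/4, and filling with it alone uses duration 6×4=24. No mix of the others beats 6×19 = 114.

114 pts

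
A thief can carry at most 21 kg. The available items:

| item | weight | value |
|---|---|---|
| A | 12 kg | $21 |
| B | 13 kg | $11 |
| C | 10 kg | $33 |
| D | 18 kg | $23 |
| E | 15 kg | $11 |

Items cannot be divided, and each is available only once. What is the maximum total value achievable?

Check high-value combinations within 21 kg:
- C: weight 10, value 33
- D: weight 18, value 23
- A: weight 12, value 21
- B: weight 13, value 11
Best: $33.

$33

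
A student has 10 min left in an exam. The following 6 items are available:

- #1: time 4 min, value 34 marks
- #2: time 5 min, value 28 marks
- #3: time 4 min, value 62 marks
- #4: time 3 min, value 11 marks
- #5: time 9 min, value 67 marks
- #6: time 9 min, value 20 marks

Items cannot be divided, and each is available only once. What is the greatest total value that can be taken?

This is a 0/1 knapsack; check combinations near the capacity.
- #1+#3: time 4+4=8, value 34+62=96
- #2+#3: time 5+4=9, value 28+62=90
- #3+#4: time 4+3=7, value 62+11=73
- #5: time 9, value 67
Best: 96 marks.

96 marks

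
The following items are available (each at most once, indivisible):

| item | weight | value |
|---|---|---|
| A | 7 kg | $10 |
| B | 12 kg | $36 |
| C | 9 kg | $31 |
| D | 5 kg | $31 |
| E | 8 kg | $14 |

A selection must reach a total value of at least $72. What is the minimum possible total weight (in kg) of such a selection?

Subsets with value ≥ 72, sorted by total weight:
- A+C+D: weight 21, value 72
- C+D+E: weight 22, value 76
- A+B+D: weight 24, value 77
- B+D+E: weight 25, value 81
Minimum weight: 21 kg.

21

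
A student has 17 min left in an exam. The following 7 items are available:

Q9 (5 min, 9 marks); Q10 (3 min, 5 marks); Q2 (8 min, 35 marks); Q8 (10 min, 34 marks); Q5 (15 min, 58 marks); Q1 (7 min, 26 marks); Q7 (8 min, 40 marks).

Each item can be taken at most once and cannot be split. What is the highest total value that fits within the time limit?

75 marks

This is a 0/1 knapsack; check combinations near the capacity.
- Q2+Q7: time 8+8=16, value 35+40=75
- Q1+Q7: time 7+8=15, value 26+40=66
- Q2+Q1: time 8+7=15, value 35+26=61
- Q8+Q1: time 10+7=17, value 34+26=60
Best: 75 marks.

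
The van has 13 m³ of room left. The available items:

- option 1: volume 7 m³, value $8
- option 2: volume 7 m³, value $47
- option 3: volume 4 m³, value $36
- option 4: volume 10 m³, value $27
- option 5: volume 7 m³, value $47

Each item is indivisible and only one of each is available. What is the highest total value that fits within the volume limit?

This is a 0/1 knapsack; check combinations near the capacity.
- option 2+option 3: volume 7+4=11, value 47+36=83
- option 3+option 5: volume 4+7=11, value 36+47=83
- option 2: volume 7, value 47
- option 5: volume 7, value 47
- option 1+option 3: volume 7+4=11, value 8+36=44
Best: $83.

$83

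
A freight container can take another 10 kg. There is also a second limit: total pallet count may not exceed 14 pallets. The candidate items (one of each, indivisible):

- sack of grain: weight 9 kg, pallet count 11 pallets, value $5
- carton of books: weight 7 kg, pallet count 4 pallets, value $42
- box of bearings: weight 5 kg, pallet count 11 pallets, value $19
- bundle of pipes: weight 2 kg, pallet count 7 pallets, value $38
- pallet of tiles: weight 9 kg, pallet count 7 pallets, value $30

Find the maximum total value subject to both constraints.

Feasible sets respecting both limits:
- carton of books+bundle of pipes: weight 9, pallet count 11, value 80
- carton of books: weight 7, pallet count 4, value 42
- bundle of pipes: weight 2, pallet count 7, value 38
Best: $80.

$80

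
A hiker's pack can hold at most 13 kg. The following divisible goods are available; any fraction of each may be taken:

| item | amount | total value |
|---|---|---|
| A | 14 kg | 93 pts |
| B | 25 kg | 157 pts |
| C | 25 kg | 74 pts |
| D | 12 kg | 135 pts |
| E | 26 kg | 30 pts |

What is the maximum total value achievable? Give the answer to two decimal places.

141.64

Take in order of value per unit:
- D (135/12 per unit): all 12 → value 135, running total 135.00
- A (93/14 per unit): 1 of 14 → value 1×93/14 = 6.6429, running total 141.64
Total 141.64.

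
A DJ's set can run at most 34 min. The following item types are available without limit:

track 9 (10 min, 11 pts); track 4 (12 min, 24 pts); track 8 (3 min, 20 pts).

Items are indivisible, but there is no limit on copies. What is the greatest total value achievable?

Best value-per-unit is track 8 at 20/3, and filling with it alone uses duration 11×3=33. No mix of the others beats 11×20 = 220.

220 pts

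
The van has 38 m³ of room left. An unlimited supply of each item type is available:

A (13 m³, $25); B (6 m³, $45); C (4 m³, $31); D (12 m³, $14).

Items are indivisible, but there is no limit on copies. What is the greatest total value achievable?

$293

Best value-per-unit is C at 31/4; filling with it alone gives 9×31 = 279.
Optimal mix: 1×B + 8×C → volume 38, value 293.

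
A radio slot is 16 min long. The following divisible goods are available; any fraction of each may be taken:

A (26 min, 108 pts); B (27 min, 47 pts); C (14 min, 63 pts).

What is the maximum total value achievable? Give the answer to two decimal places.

71.31

Take in order of value per unit:
- C (63/14 per unit): all 14 → value 63, running total 63.00
- A (108/26 per unit): 2 of 26 → value 2×108/26 = 8.3077, running total 71.31
Total 71.31.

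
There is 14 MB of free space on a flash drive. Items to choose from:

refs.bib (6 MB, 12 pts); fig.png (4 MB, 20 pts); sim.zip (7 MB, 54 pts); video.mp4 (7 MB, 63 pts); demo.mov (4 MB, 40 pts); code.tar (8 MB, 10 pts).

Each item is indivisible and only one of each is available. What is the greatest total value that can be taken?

Check high-value combinations within 14 MB:
- sim.zip+video.mp4: size 7+7=14, value 54+63=117
- video.mp4+demo.mov: size 7+4=11, value 63+40=103
- sim.zip+demo.mov: size 7+4=11, value 54+40=94
- fig.png+video.mp4: size 4+7=11, value 20+63=83
- refs.bib+video.mp4: size 6+7=13, value 12+63=75
Best: 117 pts.

117 pts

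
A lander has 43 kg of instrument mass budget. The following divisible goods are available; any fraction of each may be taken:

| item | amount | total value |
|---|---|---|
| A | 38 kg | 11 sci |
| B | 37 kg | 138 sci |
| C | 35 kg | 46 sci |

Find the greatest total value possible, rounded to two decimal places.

145.89

Take in order of value per unit:
- B (138/37 per unit): all 37 → value 138, running total 138.00
- C (46/35 per unit): 6 of 35 → value 6×46/35 = 7.8857, running total 145.89
Total 145.89.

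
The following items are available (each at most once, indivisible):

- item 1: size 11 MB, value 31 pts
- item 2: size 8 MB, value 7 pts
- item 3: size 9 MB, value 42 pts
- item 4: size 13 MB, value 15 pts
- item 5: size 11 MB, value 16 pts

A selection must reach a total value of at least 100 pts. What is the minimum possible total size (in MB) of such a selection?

44

Subsets with value ≥ 100, sorted by total size:
- item 1+item 3+item 4+item 5: size 44, value 104
- item 1+item 2+item 3+item 4+item 5: size 52, value 111
Minimum size: 44 MB.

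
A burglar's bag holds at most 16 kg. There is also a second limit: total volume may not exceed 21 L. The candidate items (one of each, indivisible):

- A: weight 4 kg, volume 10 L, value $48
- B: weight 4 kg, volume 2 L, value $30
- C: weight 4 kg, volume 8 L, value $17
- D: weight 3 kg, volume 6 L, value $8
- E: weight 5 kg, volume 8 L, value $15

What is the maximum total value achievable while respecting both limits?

Feasible sets respecting both limits:
- A+B+C: weight 12, volume 20, value 95
- A+B+E: weight 13, volume 20, value 93
- A+B+D: weight 11, volume 18, value 86
Best: $95.

$95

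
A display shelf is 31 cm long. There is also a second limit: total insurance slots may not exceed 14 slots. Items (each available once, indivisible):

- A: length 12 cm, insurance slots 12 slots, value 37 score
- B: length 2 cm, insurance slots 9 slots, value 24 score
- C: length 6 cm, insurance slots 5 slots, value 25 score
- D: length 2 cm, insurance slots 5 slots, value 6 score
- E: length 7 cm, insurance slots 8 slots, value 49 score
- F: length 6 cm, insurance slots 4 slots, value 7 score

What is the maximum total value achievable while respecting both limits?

Feasible sets respecting both limits:
- C+E: length 13, insurance slots 13, value 74
- E+F: length 13, insurance slots 12, value 56
- D+E: length 9, insurance slots 13, value 55
- B+C: length 8, insurance slots 14, value 49
Best: 74 score.

74 score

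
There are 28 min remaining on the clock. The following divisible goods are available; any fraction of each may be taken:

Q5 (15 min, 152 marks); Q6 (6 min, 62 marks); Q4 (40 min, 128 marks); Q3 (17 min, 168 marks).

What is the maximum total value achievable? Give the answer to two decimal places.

283.18

Take in order of value per unit:
- Q6 (62/6 per unit): all 6 → value 62, running total 62.00
- Q5 (152/15 per unit): all 15 → value 152, running total 214.00
- Q3 (168/17 per unit): 7 of 17 → value 7×168/17 = 69.1765, running total 283.18
Total 283.18.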